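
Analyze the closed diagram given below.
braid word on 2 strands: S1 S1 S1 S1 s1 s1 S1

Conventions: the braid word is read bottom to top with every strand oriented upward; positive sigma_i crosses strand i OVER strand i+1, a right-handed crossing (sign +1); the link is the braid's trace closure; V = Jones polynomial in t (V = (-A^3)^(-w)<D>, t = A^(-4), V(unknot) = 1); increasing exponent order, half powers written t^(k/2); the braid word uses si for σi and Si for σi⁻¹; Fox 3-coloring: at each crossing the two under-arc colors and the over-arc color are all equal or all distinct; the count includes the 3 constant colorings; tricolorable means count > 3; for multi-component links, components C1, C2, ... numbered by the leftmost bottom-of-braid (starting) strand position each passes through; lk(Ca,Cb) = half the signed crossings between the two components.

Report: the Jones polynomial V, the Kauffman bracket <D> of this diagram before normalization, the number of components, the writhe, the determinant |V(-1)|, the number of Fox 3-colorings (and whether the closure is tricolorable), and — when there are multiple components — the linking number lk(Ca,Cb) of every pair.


Jones polynomial: V(t) = -t^-4 + t^-3 + t^-1
<D> = -A^-5 - A^3 + A^7; writhe -3
components 1, writhe -3 (7 crossings)
3-colorings: 9 of 3^7, det 3 — tricolorable
note: the span of V is 3, forcing >= 3 crossings in any diagram


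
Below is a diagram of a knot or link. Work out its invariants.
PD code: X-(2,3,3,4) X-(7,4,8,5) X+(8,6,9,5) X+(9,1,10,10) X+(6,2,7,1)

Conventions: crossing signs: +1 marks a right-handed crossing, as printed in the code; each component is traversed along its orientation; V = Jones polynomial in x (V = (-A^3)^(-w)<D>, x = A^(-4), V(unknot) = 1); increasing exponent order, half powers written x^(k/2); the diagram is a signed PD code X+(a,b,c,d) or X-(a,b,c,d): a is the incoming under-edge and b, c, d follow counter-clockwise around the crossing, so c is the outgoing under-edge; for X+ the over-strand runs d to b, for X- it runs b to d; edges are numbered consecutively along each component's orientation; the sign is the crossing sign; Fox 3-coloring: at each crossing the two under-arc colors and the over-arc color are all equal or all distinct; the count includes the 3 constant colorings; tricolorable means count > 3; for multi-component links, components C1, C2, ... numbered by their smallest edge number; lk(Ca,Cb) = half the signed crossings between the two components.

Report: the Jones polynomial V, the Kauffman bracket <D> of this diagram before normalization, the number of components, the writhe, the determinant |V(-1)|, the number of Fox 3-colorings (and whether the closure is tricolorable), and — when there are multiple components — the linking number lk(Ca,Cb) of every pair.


Jones polynomial: V(x) = 1
<D> = -A^3; writhe +1
components 1, writhe +1 (5 crossings)
3-colorings: 3 of 3^5, det 1 — not tricolorable
note: det 1 = |V(-1)|; not divisible by 3, so not tricolorable


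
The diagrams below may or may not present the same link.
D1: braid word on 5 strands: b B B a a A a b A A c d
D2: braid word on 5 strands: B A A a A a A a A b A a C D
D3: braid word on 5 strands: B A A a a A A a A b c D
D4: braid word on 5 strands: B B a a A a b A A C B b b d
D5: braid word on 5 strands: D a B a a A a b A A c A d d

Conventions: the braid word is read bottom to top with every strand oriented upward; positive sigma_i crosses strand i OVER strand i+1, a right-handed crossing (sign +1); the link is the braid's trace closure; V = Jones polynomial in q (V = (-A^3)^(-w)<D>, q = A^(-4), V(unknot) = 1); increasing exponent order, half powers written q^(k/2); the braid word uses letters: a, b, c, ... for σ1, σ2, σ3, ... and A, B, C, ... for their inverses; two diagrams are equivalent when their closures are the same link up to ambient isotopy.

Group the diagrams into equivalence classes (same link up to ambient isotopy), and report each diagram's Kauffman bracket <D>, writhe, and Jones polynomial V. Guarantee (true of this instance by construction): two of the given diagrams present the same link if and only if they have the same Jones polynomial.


grouping into links: {D1, D4, D5} | {D2, D3}
V(D1) = q^-2 + 2 + q^2  (w +2, c 12, <D> = A^-2 + 2A^6 + A^14)
V(D2) = q^-3 + q^-2 + q^-1 + 1  [14 crossings, <D> = A^-12 + A^-8 + A^-4 + 1, w = -4]
V(D3) = q^-3 + q^-2 + q^-1 + 1  (w -2, c 12, <D> = A^-6 + A^-2 + A^2 + A^6)
V(D4) = q^-2 + 2 + q^2  (w 0, c 14, <D> = A^-8 + 2 + A^8)
D5 (bracket A^-2 + 2A^6 + A^14; 14 crossings at w = +2): V = q^-2 + 2 + q^2
why: 2 values of V(q) split the 5 diagrams


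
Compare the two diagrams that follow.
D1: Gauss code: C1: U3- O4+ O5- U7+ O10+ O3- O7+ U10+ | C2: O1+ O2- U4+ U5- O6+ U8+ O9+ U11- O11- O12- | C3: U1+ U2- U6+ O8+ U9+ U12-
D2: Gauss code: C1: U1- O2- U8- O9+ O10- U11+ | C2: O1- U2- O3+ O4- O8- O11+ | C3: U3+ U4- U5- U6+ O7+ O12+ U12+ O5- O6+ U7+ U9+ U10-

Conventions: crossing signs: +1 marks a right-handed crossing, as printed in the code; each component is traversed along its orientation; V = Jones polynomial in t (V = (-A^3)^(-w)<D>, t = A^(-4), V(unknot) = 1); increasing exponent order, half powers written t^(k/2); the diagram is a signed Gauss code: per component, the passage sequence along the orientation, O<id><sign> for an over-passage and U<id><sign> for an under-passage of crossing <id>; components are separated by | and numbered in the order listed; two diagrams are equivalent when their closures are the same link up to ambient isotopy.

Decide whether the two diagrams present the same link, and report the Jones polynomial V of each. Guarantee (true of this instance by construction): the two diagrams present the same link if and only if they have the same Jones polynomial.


equivalent: no
D1 (bracket A^-6 + A^-2 + A^2 + A^6; 12 crossings at w = +2): V = 1 + t + t^2 + t^3
D2 (bracket 1 + A^4 + A^8 + A^12; 12 crossings at w = 0): V = t^-3 + t^-2 + t^-1 + 1
key observation: V(t) takes 2 values over 2 diagrams, fixing the grouping


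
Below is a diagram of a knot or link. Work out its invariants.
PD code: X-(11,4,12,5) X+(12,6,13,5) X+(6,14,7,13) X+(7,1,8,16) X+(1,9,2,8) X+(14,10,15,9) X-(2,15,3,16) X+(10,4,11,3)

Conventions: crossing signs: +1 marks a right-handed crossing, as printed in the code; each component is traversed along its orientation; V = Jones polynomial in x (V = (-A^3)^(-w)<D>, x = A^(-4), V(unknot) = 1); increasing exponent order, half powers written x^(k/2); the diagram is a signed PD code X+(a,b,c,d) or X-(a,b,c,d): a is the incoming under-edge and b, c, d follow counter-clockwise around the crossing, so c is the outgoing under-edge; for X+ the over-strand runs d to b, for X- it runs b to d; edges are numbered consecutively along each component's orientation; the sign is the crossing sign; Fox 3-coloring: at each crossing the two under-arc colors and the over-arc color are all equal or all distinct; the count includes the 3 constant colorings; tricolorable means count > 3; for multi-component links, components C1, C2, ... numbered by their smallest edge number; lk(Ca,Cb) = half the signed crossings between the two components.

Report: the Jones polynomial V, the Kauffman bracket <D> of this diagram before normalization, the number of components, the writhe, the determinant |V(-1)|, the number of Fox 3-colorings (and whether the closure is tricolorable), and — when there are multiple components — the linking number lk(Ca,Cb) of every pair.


V(x) = x - x^2 + 2x^3 - x^4 + x^5 - x^6
bracket: -A^-12 + A^-8 - A^-4 + 2 - A^4 + A^8, w = +4
1 component, writhe +4, over 8 crossings
det 7, colorings 3 of 3^8 — not tricolorable
observation: w = +4 (over 8 crossings) is diagram-only; (-A^3)^(-4) removes it from V


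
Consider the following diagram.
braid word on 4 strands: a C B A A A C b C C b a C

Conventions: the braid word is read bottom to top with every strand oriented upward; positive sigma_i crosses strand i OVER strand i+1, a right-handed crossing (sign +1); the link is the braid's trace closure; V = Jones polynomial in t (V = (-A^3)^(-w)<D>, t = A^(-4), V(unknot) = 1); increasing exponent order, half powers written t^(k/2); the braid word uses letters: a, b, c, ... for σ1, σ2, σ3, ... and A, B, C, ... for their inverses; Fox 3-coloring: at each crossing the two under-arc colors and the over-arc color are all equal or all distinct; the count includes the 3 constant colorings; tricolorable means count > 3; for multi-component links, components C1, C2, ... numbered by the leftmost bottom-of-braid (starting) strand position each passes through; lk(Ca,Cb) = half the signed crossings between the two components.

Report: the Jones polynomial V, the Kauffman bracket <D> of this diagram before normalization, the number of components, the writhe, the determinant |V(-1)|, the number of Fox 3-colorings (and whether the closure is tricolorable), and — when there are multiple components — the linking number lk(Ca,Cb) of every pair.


V = -t^-9 + 4t^-8 - 8t^-7 + 12t^-6 - 15t^-5 + 15t^-4 - 14t^-3 + 12t^-2 - 7t^-1 + 4 - t
<D> = A^-19 - 4A^-15 + 7A^-11 - 12A^-7 + 14A^-3 - 15A + 15A^5 - 12A^9 + 8A^13 - 4A^17 + A^21 (w = -5)
1 component over 13 crossings, w = -5
9 Fox colorings among 3^13, |V(-1)| = 93: tricolorable
why: w = -5 (over 13 crossings) is diagram-only; (-A^3)^(5) removes it from V


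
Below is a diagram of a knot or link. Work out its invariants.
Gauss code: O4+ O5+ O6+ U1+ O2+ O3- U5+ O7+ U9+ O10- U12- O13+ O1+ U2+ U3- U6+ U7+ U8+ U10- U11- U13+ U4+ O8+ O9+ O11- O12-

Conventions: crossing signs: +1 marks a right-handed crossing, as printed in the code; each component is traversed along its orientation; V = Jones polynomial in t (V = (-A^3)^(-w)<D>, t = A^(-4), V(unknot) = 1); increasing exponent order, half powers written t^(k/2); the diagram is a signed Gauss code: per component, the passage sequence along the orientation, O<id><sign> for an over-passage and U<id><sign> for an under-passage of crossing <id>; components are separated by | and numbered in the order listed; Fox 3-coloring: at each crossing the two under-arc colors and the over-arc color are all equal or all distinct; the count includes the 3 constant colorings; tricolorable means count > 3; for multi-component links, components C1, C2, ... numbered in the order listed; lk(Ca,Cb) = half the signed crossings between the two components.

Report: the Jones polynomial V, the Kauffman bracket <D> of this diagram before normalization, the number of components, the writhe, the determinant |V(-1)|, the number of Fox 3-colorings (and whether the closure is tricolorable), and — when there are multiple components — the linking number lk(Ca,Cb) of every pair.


Jones polynomial: V(t) = t + t^3 - t^4
<D> = A^-1 - A^3 - A^11; writhe +5
components 1, writhe +5 (13 crossings)
3-colorings: 9 of 3^13, det 3 — tricolorable
note: |V(-1)| = 3: so tricolorable, since 3 divides 3


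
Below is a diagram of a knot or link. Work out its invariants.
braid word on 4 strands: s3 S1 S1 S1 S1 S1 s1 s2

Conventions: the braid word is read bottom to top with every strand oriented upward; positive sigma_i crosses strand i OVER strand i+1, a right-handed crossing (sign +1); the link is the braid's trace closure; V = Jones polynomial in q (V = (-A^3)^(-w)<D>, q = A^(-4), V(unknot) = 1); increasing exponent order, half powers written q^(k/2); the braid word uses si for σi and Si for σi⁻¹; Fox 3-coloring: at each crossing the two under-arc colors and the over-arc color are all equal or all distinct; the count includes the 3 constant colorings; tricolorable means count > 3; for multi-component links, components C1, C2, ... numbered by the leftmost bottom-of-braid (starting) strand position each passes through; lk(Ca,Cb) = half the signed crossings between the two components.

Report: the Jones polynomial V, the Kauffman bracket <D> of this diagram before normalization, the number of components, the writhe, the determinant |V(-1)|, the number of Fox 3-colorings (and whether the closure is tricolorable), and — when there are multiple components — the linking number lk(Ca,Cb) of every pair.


Jones polynomial: V(q) = -q^(-11/2) + q^(-9/2) - q^(-7/2) - q^(-3/2)
<D> = -1 - A^8 + A^12 - A^16; writhe -2
components 2, writhe -2 (8 crossings)
linking number lk(C1,C2) = -2
3-colorings: 3 of 3^8, det 4 — not tricolorable
note: w = -2 (over 8 crossings) is diagram-only; (-A^3)^(2) removes it from V


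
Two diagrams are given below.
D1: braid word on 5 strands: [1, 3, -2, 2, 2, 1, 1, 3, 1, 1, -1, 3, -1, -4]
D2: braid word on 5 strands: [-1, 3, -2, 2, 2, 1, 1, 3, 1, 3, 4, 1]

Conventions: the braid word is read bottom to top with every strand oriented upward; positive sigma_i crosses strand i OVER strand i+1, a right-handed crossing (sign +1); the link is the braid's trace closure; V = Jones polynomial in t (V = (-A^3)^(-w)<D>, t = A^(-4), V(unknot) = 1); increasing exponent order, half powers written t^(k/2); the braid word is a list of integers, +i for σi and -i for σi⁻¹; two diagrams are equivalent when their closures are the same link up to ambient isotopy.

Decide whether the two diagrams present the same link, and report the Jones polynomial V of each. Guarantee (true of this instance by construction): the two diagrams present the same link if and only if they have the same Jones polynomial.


same link: yes
V(D1) = t^2 + 2t^4 - 2t^5 + t^6 - 2t^7 + t^8  [14 crossings, <D> = A^-14 - 2A^-10 + A^-6 - 2A^-2 + 2A^2 + A^10, w = +6]
D2 (bracket A^-8 - 2A^-4 + 1 - 2A^4 + 2A^8 + A^16; 12 crossings at w = +8): V = t^2 + 2t^4 - 2t^5 + t^6 - 2t^7 + t^8
note: one V(t) for all 2 diagrams — one class (guaranteed)


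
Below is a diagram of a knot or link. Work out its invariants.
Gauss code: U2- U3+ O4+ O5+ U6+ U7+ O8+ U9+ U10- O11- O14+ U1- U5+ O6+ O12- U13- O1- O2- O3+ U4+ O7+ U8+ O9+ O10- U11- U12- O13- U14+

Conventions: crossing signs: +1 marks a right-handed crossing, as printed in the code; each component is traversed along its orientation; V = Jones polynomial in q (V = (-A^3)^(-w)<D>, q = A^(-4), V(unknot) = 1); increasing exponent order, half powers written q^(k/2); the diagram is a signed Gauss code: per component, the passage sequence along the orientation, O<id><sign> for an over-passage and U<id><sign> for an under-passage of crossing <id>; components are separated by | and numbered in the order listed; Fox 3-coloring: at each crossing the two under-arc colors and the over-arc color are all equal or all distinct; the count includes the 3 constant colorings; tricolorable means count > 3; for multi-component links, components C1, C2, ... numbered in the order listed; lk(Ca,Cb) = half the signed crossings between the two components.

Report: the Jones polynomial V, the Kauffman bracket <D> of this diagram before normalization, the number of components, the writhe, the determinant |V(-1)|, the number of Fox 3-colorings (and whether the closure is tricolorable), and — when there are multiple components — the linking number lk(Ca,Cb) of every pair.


V = -q^-1 + 2 - q + 2q^2 - q^3 + q^4 - q^5
<D> = -A^-14 + A^-10 - A^-6 + 2A^-2 - A^2 + 2A^6 - A^10 (w = +2)
1 component over 14 crossings, w = +2
9 Fox colorings among 3^14, |V(-1)| = 9: tricolorable
why: w = +2 (over 14 crossings) is diagram-only; (-A^3)^(-2) removes it from V


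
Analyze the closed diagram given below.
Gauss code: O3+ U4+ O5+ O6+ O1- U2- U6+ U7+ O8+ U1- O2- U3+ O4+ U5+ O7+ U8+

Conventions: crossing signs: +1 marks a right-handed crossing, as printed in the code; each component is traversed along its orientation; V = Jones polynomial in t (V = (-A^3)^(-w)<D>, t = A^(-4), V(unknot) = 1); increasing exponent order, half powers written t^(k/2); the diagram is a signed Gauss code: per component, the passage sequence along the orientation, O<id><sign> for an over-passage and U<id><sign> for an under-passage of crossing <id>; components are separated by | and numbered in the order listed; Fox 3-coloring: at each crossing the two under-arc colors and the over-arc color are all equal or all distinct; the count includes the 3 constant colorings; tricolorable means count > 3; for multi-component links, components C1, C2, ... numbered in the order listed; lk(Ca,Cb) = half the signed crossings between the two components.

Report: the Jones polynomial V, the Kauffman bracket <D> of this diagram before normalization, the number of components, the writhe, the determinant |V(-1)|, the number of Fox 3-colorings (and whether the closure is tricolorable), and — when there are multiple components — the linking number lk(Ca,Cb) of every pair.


V(t) = t - t^2 + 2t^3 - t^4 + t^5 - t^6
bracket: -A^-12 + A^-8 - A^-4 + 2 - A^4 + A^8, w = +4
1 component, writhe +4, over 8 crossings
det 7, colorings 3 of 3^8 — not tricolorable
observation: V spans 5 powers of t: at least 5 crossings in any diagram


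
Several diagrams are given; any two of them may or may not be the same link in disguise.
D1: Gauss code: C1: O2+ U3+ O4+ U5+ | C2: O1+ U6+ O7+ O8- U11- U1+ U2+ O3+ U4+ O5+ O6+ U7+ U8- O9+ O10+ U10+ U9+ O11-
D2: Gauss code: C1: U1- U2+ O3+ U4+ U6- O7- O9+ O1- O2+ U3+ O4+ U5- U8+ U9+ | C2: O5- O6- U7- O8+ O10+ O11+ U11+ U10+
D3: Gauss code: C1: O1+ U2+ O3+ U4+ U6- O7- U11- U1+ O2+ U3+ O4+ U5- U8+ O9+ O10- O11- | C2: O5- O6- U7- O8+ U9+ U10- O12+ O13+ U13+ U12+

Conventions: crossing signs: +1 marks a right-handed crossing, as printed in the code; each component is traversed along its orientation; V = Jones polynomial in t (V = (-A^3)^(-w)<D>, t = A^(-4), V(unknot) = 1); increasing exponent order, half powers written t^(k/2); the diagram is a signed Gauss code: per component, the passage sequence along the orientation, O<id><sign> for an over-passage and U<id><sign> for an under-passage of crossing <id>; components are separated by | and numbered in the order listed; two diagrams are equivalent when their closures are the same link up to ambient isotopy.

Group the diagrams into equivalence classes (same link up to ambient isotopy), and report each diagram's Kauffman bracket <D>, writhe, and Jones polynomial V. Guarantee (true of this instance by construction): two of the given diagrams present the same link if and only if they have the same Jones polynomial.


grouping into links: {D1} | {D2, D3}
V(D1) = -t^(3/2) - t^(7/2) + t^(9/2) - t^(11/2)  (w +7, c 11, <D> = A^-1 - A^3 + A^7 + A^15)
D2 (bracket -A^-5 + A^-1 - A^3 + 2A^7 + A^15; 11 crossings at w = +3): V = -t^(-3/2) - 2t^(1/2) + t^(3/2) - t^(5/2) + t^(7/2)
D3 (bracket -A^-5 + A^-1 - A^3 + 2A^7 + A^15; 13 crossings at w = +3): V = -t^(-3/2) - 2t^(1/2) + t^(3/2) - t^(5/2) + t^(7/2)
why: 2 values of V(t) split the 3 diagrams


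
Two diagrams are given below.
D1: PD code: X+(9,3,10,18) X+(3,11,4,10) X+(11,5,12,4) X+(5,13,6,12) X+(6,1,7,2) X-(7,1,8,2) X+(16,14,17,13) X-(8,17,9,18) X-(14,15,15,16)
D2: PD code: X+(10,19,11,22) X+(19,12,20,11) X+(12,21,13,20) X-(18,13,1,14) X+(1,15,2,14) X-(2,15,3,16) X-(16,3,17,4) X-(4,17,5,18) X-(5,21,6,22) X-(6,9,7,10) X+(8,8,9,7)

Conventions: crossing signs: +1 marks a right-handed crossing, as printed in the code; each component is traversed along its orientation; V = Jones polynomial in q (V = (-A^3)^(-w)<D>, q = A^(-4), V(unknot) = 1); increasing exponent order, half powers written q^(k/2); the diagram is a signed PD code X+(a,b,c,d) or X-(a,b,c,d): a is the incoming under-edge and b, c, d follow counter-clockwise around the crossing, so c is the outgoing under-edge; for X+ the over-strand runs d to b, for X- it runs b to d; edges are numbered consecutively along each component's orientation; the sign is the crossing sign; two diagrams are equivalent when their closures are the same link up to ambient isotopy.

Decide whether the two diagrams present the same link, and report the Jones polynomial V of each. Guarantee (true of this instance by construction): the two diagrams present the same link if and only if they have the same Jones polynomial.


same link: no
V(D1) = -q^(1/2) - q^(3/2) - q^(5/2) + q^(9/2)  [9 crossings, <D> = -A^-9 + A^-1 + A^3 + A^7, w = +3]
D2 (bracket A^-9 + 2A^-1 - A^3 + A^7 - A^11; 11 crossings at w = -1): V = q^(-7/2) - q^(-5/2) + q^(-3/2) - 2q^(-1/2) - q^(3/2)
note: 2 values of V(q) split the 2 diagrams


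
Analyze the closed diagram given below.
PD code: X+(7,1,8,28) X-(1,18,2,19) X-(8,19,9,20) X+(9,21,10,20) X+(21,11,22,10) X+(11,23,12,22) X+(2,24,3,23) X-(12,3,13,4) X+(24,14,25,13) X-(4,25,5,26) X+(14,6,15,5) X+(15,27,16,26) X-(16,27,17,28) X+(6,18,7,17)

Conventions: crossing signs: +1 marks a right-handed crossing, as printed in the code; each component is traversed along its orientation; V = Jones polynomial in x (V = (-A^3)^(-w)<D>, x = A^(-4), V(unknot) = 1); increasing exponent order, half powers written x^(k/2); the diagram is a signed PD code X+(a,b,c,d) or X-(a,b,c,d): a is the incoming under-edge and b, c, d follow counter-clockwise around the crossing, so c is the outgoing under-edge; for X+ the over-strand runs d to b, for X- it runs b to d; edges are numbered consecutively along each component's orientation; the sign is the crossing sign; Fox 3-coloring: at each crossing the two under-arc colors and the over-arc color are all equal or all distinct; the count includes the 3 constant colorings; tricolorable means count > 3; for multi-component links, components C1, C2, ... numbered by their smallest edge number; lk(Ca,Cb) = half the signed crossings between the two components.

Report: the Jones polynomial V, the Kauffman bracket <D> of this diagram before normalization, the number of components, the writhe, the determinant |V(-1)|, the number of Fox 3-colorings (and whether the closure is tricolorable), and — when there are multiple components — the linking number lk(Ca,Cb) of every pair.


V = -1 + 4x - 5x^2 + 7x^3 - 7x^4 + 6x^5 - 5x^6 + 3x^7 - x^8
<D> = -A^-20 + 3A^-16 - 5A^-12 + 6A^-8 - 7A^-4 + 7 - 5A^4 + 4A^8 - A^12 (w = +4)
1 component over 14 crossings, w = +4
9 Fox colorings among 3^14, |V(-1)| = 39: tricolorable
why: the span of V is 8, forcing >= 8 crossings in any diagram


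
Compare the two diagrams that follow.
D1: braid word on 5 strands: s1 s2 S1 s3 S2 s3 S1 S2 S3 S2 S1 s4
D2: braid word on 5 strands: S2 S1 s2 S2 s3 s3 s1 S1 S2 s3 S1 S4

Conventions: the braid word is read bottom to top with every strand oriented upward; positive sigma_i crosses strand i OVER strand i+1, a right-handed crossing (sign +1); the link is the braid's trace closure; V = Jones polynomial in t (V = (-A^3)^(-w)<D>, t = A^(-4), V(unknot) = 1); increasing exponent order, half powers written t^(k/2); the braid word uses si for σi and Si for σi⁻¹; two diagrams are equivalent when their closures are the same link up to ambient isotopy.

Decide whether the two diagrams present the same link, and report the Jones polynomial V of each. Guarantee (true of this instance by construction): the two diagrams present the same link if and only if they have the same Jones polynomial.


same link: no
V(D1) = -t^-4 + t^-3 + t^-1  [12 crossings, <D> = A^-2 + A^6 - A^10, w = -2]
D2 (bracket -A^-18 + 2A^-14 - 2A^-10 + 3A^-6 - 2A^-2 + 2A^2 - A^6; 12 crossings at w = -2): V = -t^-3 + 2t^-2 - 2t^-1 + 3 - 2t + 2t^2 - t^3
note: V(t) takes 2 values over 2 diagrams, fixing the grouping


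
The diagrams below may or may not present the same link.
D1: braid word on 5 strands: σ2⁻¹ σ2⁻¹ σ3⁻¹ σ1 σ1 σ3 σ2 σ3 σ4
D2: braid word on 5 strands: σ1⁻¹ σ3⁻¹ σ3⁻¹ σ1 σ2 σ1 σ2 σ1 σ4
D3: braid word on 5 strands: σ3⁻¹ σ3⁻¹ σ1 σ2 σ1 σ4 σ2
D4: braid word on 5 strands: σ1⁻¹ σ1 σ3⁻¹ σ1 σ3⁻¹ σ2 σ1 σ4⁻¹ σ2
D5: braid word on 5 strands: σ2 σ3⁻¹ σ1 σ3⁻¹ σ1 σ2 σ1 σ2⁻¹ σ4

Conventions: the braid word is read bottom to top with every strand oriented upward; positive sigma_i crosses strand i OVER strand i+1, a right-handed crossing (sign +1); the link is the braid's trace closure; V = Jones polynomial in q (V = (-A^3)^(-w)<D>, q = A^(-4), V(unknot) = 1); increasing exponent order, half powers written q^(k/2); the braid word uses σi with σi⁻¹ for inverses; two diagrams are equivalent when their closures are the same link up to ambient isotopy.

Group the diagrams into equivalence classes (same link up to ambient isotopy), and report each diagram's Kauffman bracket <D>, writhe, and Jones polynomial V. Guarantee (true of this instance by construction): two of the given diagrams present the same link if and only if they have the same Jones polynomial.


classes: {D1} | {D2, D3, D4, D5}
V(D1) = -q^(1/2) - q^(5/2)  [9 crossings, <D> = A^-1 + A^7, w = +3]
D2 (bracket -A^-5 + A^-1 - A^3 + 2A^7 + A^15; 9 crossings at w = +3): V = -q^(-3/2) - 2q^(1/2) + q^(3/2) - q^(5/2) + q^(7/2)
V(D3) = -q^(-3/2) - 2q^(1/2) + q^(3/2) - q^(5/2) + q^(7/2)  (w +3, c 7, <D> = -A^-5 + A^-1 - A^3 + 2A^7 + A^15)
V(D4) = -q^(-3/2) - 2q^(1/2) + q^(3/2) - q^(5/2) + q^(7/2)  (w +1, c 9, <D> = -A^-11 + A^-7 - A^-3 + 2A + A^9)
D5 (bracket -A^-5 + A^-1 - A^3 + 2A^7 + A^15; 9 crossings at w = +3): V = -q^(-3/2) - 2q^(1/2) + q^(3/2) - q^(5/2) + q^(7/2)
note: 2 classes among 5 diagrams; unequal V(q) rules out equality


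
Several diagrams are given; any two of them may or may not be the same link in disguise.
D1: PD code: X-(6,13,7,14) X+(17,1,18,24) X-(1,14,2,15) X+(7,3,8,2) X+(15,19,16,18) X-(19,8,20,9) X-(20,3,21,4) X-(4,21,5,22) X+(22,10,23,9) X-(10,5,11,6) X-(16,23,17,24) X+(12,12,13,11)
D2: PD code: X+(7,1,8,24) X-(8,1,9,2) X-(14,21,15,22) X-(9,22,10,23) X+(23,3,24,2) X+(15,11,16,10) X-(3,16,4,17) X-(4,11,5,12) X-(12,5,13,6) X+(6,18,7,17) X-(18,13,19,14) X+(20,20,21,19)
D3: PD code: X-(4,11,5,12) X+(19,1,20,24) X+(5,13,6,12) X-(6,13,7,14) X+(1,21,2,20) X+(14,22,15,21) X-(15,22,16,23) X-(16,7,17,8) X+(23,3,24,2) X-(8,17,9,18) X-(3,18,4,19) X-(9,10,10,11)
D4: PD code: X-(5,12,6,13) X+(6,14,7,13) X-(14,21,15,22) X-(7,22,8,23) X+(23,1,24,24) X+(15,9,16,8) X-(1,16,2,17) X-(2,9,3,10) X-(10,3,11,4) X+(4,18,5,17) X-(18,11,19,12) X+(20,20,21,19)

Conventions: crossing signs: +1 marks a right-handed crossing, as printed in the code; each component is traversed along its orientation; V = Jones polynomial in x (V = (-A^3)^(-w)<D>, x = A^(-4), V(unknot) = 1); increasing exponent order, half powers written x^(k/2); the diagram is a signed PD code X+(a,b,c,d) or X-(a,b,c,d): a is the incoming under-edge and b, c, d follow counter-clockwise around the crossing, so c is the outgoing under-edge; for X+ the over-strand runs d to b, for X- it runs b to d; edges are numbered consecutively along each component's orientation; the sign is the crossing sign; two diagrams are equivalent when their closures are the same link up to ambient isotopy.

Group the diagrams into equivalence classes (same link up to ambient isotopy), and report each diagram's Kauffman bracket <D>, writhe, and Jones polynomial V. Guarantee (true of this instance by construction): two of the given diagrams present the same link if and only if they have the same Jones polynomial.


equivalence classes: {D1, D2, D4} | {D3}
D1 (bracket 2A^-2 - 2A^2 + 3A^6 - 3A^10 + 2A^14 - 2A^18 + A^22; 12 crossings at w = -2): V = x^-7 - 2x^-6 + 2x^-5 - 3x^-4 + 3x^-3 - 2x^-2 + 2x^-1
D2 (bracket 2A^-2 - 2A^2 + 3A^6 - 3A^10 + 2A^14 - 2A^18 + A^22; 12 crossings at w = -2): V = x^-7 - 2x^-6 + 2x^-5 - 3x^-4 + 3x^-3 - 2x^-2 + 2x^-1
D3 (bracket -A^-18 + A^-14 - A^-10 + 3A^-6 - A^-2 + A^2 - A^6; 12 crossings at w = -2): V = -x^-3 + x^-2 - x^-1 + 3 - x + x^2 - x^3
V(D4) = x^-7 - 2x^-6 + 2x^-5 - 3x^-4 + 3x^-3 - 2x^-2 + 2x^-1  (w -2, c 12, <D> = 2A^-2 - 2A^2 + 3A^6 - 3A^10 + 2A^14 - 2A^18 + A^22)
key observation: 2 values of V(x) split the 4 diagrams


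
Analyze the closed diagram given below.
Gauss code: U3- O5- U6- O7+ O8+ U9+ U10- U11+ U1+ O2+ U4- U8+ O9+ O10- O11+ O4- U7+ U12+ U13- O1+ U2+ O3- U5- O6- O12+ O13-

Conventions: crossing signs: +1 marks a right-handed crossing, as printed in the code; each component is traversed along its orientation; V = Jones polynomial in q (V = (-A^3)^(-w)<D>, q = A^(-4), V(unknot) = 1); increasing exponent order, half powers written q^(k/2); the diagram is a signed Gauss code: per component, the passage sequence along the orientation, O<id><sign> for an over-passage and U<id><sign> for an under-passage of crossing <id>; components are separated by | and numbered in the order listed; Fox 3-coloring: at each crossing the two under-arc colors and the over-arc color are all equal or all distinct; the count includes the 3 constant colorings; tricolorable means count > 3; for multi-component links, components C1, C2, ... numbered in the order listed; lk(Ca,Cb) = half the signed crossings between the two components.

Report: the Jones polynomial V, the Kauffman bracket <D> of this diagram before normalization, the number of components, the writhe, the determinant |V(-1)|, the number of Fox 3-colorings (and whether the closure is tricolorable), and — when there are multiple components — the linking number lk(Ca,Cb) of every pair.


V = -q^-3 + 2q^-2 - 3q^-1 + 4 - 3q + 4q^2 - 2q^3 + q^4 - q^5
<D> = A^-17 - A^-13 + 2A^-9 - 4A^-5 + 3A^-1 - 4A^3 + 3A^7 - 2A^11 + A^15 (w = +1)
1 component over 13 crossings, w = +1
9 Fox colorings among 3^13, |V(-1)| = 21: tricolorable
why: w = +1 (over 13 crossings) is diagram-only; (-A^3)^(-1) removes it from V


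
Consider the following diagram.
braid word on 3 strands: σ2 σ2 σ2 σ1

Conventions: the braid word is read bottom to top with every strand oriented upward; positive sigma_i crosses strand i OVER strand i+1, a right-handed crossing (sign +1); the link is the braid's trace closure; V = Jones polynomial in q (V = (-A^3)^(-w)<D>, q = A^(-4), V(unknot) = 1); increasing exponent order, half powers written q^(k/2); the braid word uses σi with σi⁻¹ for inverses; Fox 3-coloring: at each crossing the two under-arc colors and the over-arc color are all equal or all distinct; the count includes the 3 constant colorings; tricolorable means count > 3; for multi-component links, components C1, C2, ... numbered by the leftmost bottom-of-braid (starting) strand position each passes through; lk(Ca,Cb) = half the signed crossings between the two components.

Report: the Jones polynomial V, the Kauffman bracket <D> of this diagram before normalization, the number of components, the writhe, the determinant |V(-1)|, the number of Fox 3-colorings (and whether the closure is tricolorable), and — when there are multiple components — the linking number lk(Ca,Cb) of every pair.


Jones polynomial: V(q) = q + q^3 - q^4
<D> = -A^-4 + 1 + A^8; writhe +4
components 1, writhe +4 (4 crossings)
3-colorings: 9 of 3^4, det 3 — tricolorable
note: det 3 = |V(-1)|; divisible by 3, so tricolorable


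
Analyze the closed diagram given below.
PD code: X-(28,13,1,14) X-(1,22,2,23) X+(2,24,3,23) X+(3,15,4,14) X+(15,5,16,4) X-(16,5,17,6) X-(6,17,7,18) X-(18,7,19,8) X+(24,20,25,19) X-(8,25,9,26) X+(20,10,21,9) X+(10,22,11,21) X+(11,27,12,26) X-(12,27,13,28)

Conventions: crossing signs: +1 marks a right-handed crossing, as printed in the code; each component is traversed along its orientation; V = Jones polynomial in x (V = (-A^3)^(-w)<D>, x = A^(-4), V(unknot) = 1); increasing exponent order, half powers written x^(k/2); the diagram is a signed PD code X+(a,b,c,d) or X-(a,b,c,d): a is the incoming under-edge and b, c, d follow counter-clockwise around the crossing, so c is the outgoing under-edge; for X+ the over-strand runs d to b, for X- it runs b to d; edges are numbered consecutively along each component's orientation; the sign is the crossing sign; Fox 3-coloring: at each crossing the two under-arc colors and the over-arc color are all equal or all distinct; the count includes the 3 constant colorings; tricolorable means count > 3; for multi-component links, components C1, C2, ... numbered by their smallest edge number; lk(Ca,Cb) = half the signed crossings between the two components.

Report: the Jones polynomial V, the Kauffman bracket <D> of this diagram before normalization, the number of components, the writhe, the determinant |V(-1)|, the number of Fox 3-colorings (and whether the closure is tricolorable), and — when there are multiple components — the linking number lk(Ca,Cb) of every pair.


Jones polynomial: V(x) = -x^-3 + 2x^-2 - 2x^-1 + 3 - 2x + 2x^2 - x^3
<D> = -A^-12 + 2A^-8 - 2A^-4 + 3 - 2A^4 + 2A^8 - A^12; writhe 0
components 1, writhe 0 (14 crossings)
3-colorings: 3 of 3^14, det 13 — not tricolorable
note: w = 0 (over 14 crossings) is diagram-only; (-A^3)^(0) removes it from V


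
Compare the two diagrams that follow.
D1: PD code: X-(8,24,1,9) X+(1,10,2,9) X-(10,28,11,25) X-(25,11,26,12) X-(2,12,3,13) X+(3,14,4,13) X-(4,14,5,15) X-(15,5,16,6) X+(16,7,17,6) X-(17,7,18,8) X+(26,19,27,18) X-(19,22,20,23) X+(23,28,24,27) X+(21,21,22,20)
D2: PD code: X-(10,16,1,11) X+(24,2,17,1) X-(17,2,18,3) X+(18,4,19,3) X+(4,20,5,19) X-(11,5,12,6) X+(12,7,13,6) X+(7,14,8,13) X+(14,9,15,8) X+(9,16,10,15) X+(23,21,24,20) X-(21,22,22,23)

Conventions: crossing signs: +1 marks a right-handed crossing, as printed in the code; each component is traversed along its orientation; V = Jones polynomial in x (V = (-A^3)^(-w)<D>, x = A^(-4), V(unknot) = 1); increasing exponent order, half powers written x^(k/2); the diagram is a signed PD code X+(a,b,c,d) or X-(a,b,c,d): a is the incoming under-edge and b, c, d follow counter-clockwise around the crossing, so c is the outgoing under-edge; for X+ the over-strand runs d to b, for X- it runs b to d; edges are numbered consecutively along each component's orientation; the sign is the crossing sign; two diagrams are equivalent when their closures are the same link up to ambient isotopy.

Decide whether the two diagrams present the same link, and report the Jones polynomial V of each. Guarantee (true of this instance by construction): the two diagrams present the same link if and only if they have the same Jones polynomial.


equivalent: no
D1 (bracket A^-6 + A^-2 + A^2 + A^6; 14 crossings at w = -2): V = x^-3 + x^-2 + x^-1 + 1
V(D2) = x + 2x^3 + x^5  [12 crossings, <D> = A^-8 + 2 + A^8, w = +4]
observation: 2 values of V(x) split the 2 diagrams


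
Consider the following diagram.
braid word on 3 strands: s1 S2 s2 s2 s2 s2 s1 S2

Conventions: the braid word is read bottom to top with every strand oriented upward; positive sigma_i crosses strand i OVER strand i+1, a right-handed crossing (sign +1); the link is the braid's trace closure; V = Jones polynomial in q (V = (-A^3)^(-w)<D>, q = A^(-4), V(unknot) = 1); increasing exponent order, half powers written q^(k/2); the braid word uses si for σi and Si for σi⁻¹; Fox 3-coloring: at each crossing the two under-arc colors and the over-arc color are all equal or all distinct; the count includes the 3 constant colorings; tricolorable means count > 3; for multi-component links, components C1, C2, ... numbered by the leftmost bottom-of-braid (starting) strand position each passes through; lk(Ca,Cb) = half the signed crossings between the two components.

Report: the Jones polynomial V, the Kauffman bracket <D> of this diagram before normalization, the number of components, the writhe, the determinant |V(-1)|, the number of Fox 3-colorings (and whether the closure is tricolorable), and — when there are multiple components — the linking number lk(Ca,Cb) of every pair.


V(q) = q - q^2 + 2q^3 - q^4 + q^5 - q^6
bracket: -A^-12 + A^-8 - A^-4 + 2 - A^4 + A^8, w = +4
1 component, writhe +4, over 8 crossings
det 7, colorings 3 of 3^8 — not tricolorable
observation: det 7 = |V(-1)|; not divisible by 3, so not tricolorable


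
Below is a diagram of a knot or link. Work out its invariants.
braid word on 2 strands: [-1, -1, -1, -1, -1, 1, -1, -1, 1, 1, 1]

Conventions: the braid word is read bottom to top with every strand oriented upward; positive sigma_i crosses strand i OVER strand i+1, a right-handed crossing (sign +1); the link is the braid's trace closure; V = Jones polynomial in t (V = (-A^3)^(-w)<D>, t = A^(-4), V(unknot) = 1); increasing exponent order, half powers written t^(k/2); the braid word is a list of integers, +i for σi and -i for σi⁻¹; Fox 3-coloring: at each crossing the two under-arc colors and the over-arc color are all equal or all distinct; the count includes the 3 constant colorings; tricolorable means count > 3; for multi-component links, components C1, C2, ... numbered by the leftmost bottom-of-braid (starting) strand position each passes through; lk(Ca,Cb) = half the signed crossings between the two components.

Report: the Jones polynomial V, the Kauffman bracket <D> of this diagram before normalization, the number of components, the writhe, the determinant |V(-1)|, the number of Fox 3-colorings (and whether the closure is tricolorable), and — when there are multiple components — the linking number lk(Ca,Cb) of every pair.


V(t) = -t^-4 + t^-3 + t^-1
bracket: -A^-5 - A^3 + A^7, w = -3
1 component, writhe -3, over 11 crossings
det 3, colorings 9 of 3^11 — tricolorable
observation: |V(-1)| = 3: so tricolorable, since 3 divides 3


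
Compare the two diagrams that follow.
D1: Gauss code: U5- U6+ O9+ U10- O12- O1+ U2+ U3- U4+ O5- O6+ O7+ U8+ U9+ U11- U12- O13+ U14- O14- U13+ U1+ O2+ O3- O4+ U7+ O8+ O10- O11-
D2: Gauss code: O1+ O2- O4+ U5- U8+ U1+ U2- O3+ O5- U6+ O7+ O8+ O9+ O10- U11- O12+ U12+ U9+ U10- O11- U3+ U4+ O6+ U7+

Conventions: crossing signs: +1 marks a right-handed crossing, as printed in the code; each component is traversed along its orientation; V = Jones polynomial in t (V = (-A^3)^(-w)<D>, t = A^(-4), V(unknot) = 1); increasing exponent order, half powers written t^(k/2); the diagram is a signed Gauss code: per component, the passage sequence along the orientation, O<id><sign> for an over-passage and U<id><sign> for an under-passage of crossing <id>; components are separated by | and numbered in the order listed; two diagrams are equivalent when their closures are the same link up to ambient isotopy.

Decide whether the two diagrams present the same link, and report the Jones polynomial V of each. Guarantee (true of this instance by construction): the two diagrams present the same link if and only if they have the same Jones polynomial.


equivalent: no
D1 (bracket -A^-10 + A^-6 + A^2; 14 crossings at w = +2): V = t + t^3 - t^4
V(D2) = t - t^2 + 2t^3 - t^4 + t^5 - t^6  (w +4, c 12, <D> = -A^-12 + A^-8 - A^-4 + 2 - A^4 + A^8)
key observation: V(t) takes 2 values over 2 diagrams, fixing the grouping


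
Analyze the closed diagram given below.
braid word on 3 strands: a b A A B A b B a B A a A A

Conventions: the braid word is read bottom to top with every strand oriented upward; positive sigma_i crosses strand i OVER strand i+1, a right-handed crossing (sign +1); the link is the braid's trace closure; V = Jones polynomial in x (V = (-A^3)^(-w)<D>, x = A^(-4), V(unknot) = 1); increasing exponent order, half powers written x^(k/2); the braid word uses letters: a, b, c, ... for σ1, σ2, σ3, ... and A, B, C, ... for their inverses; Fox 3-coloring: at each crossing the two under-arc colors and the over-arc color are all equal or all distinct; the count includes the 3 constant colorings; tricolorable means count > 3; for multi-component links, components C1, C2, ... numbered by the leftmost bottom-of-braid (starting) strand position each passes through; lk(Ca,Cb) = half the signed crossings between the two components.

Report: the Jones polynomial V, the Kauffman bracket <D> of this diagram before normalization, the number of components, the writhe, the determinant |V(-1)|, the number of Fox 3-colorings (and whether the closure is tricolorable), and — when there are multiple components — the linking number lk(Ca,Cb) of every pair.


V = -x^-6 + x^-5 - x^-4 + 2x^-3 - x^-2 + x^-1
<D> = A^-8 - A^-4 + 2 - A^4 + A^8 - A^12 (w = -4)
1 component over 14 crossings, w = -4
3 Fox colorings among 3^14, |V(-1)| = 7: not tricolorable
why: inverse pairs cancel, leaving σ1 σ2 σ1⁻¹ σ1⁻¹ σ2⁻¹ σ2⁻¹ σ1⁻¹ σ1⁻¹


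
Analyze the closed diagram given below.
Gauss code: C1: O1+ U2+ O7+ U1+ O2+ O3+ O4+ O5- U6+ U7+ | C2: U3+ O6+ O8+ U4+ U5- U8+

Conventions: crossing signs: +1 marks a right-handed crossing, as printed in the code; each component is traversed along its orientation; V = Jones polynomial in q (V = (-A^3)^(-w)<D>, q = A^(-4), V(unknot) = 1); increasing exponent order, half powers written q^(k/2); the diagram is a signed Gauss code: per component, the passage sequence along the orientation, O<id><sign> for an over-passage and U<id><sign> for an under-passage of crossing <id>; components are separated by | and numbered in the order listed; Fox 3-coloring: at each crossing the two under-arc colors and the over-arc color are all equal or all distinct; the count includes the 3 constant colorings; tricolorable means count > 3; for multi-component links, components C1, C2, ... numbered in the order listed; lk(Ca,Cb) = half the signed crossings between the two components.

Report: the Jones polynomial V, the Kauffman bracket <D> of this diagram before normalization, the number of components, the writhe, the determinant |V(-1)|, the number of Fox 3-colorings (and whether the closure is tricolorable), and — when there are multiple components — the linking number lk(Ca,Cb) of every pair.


V = -q^(3/2) - 2q^(7/2) + q^(9/2) - q^(11/2) + q^(13/2)
<D> = A^-8 - A^-4 + 1 - 2A^4 - A^12 (w = +6)
2 components over 8 crossings, w = +6
lk(C1,C2): +1
9 Fox colorings among 3^8, |V(-1)| = 6: tricolorable
why: the 1 component pair carries total linking +1
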